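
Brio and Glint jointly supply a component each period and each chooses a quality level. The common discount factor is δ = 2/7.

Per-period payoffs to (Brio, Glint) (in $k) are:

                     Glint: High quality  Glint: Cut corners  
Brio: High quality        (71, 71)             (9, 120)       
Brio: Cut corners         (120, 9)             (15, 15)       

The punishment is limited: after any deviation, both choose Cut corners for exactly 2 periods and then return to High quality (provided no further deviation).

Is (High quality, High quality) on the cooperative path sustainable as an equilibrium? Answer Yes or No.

No

IC: δ+…+δ^2 ≥ (120−71)/(71−15) = 7/8.
At δ = 2/7: partial sum = 0.3673 < 0.8750. Cooperation not sustainable.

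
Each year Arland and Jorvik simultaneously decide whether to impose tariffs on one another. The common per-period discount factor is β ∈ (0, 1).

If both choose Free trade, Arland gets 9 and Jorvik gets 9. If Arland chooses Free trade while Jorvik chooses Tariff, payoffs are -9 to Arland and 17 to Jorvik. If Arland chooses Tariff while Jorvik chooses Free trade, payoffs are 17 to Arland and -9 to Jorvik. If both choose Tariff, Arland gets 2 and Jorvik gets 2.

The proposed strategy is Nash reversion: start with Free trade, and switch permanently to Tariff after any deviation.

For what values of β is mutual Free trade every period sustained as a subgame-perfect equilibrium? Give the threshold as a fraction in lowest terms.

8/15

Under grim trigger the critical discount factor is (T−C)/(T−P) with T = 17, C = 9, P = 2.
β* = (17−9)/(17−2) = 8/15.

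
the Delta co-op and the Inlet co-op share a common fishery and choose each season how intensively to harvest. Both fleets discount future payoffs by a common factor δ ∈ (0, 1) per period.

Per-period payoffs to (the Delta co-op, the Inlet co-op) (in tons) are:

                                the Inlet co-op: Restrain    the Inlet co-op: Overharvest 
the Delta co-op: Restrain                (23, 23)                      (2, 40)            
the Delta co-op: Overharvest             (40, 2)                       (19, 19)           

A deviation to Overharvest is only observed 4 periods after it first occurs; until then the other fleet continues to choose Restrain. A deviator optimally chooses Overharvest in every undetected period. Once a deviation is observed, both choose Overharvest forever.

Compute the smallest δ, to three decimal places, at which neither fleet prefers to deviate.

0.949

A deviator earns 40 for 4 periods, then 19 forever; cooperating earns 23 forever. Multiplying the IC by (1−δ):
23 ≥ 40(1−δ^4) + 19δ^4, so 21·δ^4 ≥ 17 and δ^4 ≥ 17/21.
δ ≥ (17/21)^(1/4) ≈ 0.949.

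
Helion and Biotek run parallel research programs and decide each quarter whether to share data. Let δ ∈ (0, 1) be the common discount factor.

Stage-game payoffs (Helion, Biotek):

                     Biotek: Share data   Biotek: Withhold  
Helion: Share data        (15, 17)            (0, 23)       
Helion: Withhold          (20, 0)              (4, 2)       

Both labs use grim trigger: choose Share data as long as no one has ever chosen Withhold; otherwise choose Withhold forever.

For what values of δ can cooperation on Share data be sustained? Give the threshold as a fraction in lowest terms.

Helion: cooperation gives 15 each period; deviation gives 20 once then 4 forever.
  15/(1−δ) ≥ 20 + 4δ/(1−δ) ⇒ δ ≥ 5/16.
Biotek: cooperation gives 17 each period; deviation gives 23 once then 2 forever.
  δ ≥ 6/21 = 2/7.
Both must hold, so the binding constraint is Helion's: δ ≥ 5/16.

5/16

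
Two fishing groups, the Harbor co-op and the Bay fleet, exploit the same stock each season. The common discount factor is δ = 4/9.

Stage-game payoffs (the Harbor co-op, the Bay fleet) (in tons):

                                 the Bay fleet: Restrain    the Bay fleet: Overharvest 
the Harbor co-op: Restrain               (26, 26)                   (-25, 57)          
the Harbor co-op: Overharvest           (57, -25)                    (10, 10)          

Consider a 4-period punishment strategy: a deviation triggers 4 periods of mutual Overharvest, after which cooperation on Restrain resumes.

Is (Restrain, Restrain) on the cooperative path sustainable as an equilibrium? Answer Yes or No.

No

Comparing payoff streams over the 5 periods until play realigns: cooperate → 26(1+δ+…+δ^4); deviate → 57 + 10(δ+…+δ^4).
Cooperation is sustained iff (26−10)(δ+…+δ^4) ≥ 57−26.
δ+…+δ^4 = 4/9·(1−(4/9)^4)/(1−4/9) = 0.7688, and (57−26)/(26−10) = 1.9375.
0.7688 < 1.9375, so cooperation is not sustainable.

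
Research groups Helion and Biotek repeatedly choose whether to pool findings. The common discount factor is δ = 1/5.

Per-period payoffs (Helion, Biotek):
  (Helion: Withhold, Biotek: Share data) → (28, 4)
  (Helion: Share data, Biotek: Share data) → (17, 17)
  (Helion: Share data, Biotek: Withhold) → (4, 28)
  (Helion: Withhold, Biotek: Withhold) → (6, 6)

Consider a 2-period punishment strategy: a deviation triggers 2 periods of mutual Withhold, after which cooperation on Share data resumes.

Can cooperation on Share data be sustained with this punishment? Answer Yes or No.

No

IC: δ+…+δ^2 ≥ (28−17)/(17−6) = 1.
At δ = 1/5: partial sum = 0.2400 < 1.0000. Cooperation not sustainable.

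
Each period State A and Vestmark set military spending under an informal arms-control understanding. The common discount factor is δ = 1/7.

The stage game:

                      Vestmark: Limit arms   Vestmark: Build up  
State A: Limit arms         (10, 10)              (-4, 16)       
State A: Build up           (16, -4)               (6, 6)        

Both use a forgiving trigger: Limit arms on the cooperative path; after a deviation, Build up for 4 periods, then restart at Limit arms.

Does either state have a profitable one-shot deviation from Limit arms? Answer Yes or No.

Comparing payoff streams over the 5 periods until play realigns: cooperate → 10(1+δ+…+δ^4); deviate → 16 + 6(δ+…+δ^4).
Cooperation is sustained iff (10−6)(δ+…+δ^4) ≥ 16−10.
δ+…+δ^4 = 1/7·(1−(1/7)^4)/(1−1/7) = 0.1666, and (16−10)/(10−6) = 1.5000.
0.1666 < 1.5000, so cooperation is not sustainable.

Yes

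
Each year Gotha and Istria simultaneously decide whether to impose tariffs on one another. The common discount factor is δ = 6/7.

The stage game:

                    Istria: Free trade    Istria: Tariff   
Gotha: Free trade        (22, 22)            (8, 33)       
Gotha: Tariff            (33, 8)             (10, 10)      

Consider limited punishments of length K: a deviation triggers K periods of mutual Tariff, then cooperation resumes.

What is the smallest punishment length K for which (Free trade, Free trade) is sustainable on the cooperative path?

Need Σ_{k=1}^{K} δ^k ≥ (33−22)/(22−10) = 0.9167 at δ = 6/7.
At K = 1 the sum is 0.8571 < 0.9167; at K = 2 it is 1.5918 ≥ 0.9167.
So the minimum punishment length is K = 2.

2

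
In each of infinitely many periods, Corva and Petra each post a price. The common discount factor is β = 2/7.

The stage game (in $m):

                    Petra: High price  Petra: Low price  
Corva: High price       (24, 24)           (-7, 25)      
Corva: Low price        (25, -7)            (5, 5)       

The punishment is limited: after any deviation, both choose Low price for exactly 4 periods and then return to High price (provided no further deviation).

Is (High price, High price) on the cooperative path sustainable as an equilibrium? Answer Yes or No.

Yes

A one-shot deviation gives 25 now, then 5 for 4 periods, then back to 24.
Gain from deviating: (25−24) today; loss: (24−5) in each of the next 4 periods.
No-deviation condition: (24−5)(β+…+β^4) ≥ 25−24, i.e. β+…+β^4 ≥ 1/19.
At β = 2/7: β+…+β^4 = 0.3973 ≥ 0.0526.
So cooperation is sustainable.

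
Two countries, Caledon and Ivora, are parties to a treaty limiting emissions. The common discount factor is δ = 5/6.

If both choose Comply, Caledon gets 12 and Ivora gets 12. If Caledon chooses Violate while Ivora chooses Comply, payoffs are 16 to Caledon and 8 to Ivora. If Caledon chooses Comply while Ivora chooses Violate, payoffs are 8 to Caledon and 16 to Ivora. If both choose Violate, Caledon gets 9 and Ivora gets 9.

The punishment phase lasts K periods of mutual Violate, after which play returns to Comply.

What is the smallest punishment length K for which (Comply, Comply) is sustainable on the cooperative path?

No profitable deviation requires (12−9)(δ+…+δ^K) ≥ 16−12, i.e. δ+…+δ^K ≥ 4/3 ≈ 1.3333.
With δ = 5/6, the partial sums are K=1: 0.8333, K=2: 1.5278.
K = 2 is the first length at which the sum reaches 1.3333.

2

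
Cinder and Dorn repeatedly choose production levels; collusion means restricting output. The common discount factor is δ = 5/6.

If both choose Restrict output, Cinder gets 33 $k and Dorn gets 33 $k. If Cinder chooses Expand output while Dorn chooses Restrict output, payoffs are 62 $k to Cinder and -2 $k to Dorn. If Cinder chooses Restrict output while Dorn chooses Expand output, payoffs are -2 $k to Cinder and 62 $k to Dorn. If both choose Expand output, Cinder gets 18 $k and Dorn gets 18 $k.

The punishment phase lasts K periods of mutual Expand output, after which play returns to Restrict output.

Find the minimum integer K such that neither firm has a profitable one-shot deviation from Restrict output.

No profitable deviation requires (33−18)(δ+…+δ^K) ≥ 62−33, i.e. δ+…+δ^K ≥ 29/15 ≈ 1.9333.
With δ = 5/6, the partial sums are K=1: 0.8333, K=2: 1.5278, K=3: 2.1065.
K = 3 is the first length at which the sum reaches 1.9333.

3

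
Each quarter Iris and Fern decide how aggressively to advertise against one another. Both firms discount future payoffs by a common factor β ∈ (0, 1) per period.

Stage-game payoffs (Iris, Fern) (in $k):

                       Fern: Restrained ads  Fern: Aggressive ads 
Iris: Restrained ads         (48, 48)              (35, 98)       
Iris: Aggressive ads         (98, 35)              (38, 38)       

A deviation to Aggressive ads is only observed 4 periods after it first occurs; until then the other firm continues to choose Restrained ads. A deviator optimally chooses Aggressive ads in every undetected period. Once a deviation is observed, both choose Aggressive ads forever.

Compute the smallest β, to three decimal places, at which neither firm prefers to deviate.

Deviating for the 4 undetected periods gains 98−48 = 50 per period over cooperation, then loses 48−38 = 10 per period forever once punishment starts.
Gain: 50(1 + β + … + β^3); loss: 10·β^4/(1−β).
No profitable deviation ⇔ 50(1−β^4) ≤ 10·β^4, i.e. β^4 ≥ 50/(50+10) = 5/6.
Hence β ≥ (5/6)^(1/4) ≈ 0.955.

0.955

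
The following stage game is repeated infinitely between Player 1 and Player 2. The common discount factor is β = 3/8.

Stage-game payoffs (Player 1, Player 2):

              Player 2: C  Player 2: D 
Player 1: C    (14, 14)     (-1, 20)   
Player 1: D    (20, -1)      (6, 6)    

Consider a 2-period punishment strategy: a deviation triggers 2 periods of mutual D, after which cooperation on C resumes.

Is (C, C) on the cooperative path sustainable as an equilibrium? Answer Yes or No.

No

Comparing payoff streams over the 3 periods until play realigns: cooperate → 14(1+β+…+β^2); deviate → 20 + 6(β+…+β^2).
Cooperation is sustained iff (14−6)(β+…+β^2) ≥ 20−14.
β+…+β^2 = 3/8·(1−(3/8)^2)/(1−3/8) = 0.5156, and (20−14)/(14−6) = 0.7500.
0.5156 < 0.7500, so cooperation is not sustainable.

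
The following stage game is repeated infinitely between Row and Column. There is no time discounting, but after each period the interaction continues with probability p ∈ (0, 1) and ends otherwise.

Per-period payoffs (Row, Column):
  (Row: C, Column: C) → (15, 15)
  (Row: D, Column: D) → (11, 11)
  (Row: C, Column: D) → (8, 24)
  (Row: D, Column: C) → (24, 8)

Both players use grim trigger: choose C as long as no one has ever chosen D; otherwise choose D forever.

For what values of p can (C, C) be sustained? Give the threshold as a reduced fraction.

With no time discounting, the continuation probability p plays the role of the discount factor.
Grim-trigger IC: 15/(1−p) ≥ 24 + 11p/(1−p) ⇒ p ≥ (24−15)/(24−11) = 9/13.

9/13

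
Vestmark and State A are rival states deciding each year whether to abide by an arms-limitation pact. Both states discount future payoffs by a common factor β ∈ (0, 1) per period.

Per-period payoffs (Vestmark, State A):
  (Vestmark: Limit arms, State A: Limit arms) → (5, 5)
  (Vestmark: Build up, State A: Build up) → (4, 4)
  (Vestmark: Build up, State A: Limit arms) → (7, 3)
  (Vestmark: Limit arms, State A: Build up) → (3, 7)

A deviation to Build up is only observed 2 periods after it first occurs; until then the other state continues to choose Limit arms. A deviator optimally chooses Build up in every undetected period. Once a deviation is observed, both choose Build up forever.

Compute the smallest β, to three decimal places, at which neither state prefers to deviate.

0.816

The best deviation is to choose Build up for all 2 undetected periods, earning 7 each, then 4 forever once detected.
Deviation value: 7(1−β^2)/(1−β) + 4β^2/(1−β); cooperation value: 5/(1−β).
IC: 5 ≥ 7(1−β^2) + 4β^2 = 7 − 3β^2.
So β^2 ≥ 2/3, giving β ≥ (2/3)^(1/2) ≈ 0.816.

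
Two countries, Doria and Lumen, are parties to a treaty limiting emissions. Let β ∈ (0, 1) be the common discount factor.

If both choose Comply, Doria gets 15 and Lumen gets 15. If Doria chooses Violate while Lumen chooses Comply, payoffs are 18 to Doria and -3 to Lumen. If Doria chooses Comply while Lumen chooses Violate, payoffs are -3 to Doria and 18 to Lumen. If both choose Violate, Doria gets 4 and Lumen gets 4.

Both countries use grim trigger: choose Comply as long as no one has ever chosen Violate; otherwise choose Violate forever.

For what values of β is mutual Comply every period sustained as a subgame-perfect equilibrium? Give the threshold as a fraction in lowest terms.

15/(1−β) ≥ 18 + 4β/(1−β)
15 ≥ 18 − 14β
β ≥ 3/14.

3/14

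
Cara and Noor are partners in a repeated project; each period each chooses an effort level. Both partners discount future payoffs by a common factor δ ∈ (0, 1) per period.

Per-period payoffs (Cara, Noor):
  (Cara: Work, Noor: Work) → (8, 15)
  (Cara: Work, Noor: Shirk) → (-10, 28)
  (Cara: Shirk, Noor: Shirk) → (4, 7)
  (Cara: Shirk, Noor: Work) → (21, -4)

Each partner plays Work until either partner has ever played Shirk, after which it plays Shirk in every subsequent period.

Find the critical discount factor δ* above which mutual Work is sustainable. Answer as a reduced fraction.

For Cara: deviation gain 21−8 = 13, per-period punishment loss 8−4 = 4. IC gives δ ≥ 13/17.
For Noor: gain 13, loss 8 per period, so δ ≥ 13/21.
The tighter constraint is Cara's, so cooperation needs δ ≥ 13/17.

13/17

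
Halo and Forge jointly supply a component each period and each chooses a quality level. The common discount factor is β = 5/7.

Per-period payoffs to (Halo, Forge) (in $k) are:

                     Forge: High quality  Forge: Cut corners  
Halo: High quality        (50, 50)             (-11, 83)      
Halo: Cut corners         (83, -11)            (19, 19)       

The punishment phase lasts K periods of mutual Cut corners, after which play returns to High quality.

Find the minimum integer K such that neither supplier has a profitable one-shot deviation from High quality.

Need Σ_{k=1}^{K} β^k ≥ (83−50)/(50−19) = 1.0645 at β = 5/7.
At K = 1 the sum is 0.7143 < 1.0645; at K = 2 it is 1.2245 ≥ 1.0645.
So the minimum punishment length is K = 2.

2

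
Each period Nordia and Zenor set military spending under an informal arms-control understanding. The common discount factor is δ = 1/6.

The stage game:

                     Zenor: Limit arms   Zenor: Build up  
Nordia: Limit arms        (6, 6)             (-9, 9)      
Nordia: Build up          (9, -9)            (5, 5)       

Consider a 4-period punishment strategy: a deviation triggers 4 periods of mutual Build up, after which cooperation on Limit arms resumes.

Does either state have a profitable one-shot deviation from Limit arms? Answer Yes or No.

Yes

Comparing payoff streams over the 5 periods until play realigns: cooperate → 6(1+δ+…+δ^4); deviate → 9 + 5(δ+…+δ^4).
Cooperation is sustained iff (6−5)(δ+…+δ^4) ≥ 9−6.
δ+…+δ^4 = 1/6·(1−(1/6)^4)/(1−1/6) = 0.1998, and (9−6)/(6−5) = 3.0000.
0.1998 < 3.0000, so cooperation is not sustainable.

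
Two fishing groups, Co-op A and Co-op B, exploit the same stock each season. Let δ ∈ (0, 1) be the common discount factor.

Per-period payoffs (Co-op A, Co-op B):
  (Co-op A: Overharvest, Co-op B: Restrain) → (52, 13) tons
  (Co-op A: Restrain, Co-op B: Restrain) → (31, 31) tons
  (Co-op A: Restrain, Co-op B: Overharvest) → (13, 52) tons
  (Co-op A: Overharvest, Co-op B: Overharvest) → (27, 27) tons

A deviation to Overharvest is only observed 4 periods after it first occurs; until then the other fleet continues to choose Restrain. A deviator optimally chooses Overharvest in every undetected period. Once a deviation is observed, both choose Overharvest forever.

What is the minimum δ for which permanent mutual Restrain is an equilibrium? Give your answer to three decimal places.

0.957

Deviating for the 4 undetected periods gains 52−31 = 21 per period over cooperation, then loses 31−27 = 4 per period forever once punishment starts.
Gain: 21(1 + δ + … + δ^3); loss: 4·δ^4/(1−δ).
No profitable deviation ⇔ 21(1−δ^4) ≤ 4·δ^4, i.e. δ^4 ≥ 21/(21+4) = 21/25.
Hence δ ≥ (21/25)^(1/4) ≈ 0.957.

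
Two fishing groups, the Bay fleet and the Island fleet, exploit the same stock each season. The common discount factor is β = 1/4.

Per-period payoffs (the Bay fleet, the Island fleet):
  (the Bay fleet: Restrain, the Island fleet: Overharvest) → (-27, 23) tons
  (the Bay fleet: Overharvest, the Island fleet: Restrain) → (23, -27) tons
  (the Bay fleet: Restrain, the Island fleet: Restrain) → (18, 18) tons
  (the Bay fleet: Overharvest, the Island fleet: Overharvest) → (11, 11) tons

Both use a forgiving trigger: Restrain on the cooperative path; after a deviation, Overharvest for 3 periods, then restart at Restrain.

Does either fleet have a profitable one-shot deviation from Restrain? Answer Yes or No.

Comparing payoff streams over the 4 periods until play realigns: cooperate → 18(1+β+…+β^3); deviate → 23 + 11(β+…+β^3).
Cooperation is sustained iff (18−11)(β+…+β^3) ≥ 23−18.
β+…+β^3 = 1/4·(1−(1/4)^3)/(1−1/4) = 0.3281, and (23−18)/(18−11) = 0.7143.
0.3281 < 0.7143, so cooperation is not sustainable.

Yes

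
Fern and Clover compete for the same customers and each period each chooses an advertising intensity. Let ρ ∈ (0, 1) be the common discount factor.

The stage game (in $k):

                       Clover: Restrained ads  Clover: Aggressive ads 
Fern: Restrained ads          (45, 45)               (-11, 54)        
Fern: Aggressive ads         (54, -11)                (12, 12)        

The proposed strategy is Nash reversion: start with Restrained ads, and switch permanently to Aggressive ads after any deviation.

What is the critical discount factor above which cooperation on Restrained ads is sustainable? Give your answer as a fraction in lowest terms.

45/(1−ρ) ≥ 54 + 12ρ/(1−ρ)
45 ≥ 54 − 42ρ
ρ ≥ 9/42 = 3/14.

3/14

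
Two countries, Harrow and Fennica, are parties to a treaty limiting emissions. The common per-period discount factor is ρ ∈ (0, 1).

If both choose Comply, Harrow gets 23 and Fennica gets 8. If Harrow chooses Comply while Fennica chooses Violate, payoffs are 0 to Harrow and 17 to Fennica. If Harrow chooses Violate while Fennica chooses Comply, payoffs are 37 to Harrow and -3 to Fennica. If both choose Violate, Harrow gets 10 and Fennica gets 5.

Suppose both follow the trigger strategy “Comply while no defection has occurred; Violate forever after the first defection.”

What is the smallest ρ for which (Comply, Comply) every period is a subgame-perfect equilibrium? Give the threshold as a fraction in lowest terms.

Harrow's threshold: (37−23)/(37−10) = 14/27.
Fennica's threshold: (17−8)/(17−5) = 3/4.
14/27 < 3/4, so Fennica binds and ρ* = 3/4.

3/4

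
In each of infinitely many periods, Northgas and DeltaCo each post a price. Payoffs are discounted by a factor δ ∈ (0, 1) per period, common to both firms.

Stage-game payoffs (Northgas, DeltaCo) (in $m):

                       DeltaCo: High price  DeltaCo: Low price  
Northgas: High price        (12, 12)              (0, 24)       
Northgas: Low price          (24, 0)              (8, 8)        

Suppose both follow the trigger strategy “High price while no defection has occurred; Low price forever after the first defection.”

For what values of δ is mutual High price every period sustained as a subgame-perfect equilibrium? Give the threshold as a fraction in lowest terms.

3/4

Under grim trigger the critical discount factor is (T−C)/(T−P) with T = 24, C = 12, P = 8.
δ* = (24−12)/(24−8) = 12/16 = 3/4.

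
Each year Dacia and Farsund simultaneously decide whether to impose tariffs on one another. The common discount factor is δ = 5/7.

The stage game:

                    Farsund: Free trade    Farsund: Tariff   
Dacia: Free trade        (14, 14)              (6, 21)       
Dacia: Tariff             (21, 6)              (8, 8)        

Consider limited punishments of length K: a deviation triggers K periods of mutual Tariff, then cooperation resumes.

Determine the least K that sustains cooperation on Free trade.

2

Need Σ_{k=1}^{K} δ^k ≥ (21−14)/(14−8) = 1.1667 at δ = 5/7.
At K = 1 the sum is 0.7143 < 1.1667; at K = 2 it is 1.2245 ≥ 1.1667.
So the minimum punishment length is K = 2.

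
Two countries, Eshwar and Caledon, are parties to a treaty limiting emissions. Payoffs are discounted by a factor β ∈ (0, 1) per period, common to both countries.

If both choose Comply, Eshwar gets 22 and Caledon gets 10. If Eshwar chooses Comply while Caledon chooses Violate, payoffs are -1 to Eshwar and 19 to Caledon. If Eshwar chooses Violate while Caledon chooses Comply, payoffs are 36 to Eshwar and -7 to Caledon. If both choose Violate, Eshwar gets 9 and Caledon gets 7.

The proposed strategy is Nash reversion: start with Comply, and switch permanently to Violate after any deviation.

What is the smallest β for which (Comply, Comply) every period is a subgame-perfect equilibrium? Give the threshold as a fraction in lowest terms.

Eshwar: cooperation gives 22 each period; deviation gives 36 once then 9 forever.
  22/(1−β) ≥ 36 + 9β/(1−β) ⇒ β ≥ 14/27.
Caledon: cooperation gives 10 each period; deviation gives 19 once then 7 forever.
  β ≥ 9/12 = 3/4.
Both must hold, so the binding constraint is Caledon's: β ≥ 3/4.

3/4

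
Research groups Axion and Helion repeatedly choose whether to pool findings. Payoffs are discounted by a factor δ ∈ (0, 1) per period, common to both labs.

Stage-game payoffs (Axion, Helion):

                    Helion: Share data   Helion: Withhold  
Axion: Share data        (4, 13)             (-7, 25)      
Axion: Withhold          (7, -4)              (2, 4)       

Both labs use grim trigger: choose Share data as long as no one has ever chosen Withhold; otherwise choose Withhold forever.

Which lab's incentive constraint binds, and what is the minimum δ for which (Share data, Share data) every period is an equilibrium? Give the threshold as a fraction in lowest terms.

Axion; δ ≥ 3/5

Axion: cooperation gives 4 each period; deviation gives 7 once then 2 forever.
  4/(1−δ) ≥ 7 + 2δ/(1−δ) ⇒ δ ≥ 3/5.
Helion: cooperation gives 13 each period; deviation gives 25 once then 4 forever.
  δ ≥ 12/21 = 4/7.
Both must hold, so the binding constraint is Axion's: δ ≥ 3/5.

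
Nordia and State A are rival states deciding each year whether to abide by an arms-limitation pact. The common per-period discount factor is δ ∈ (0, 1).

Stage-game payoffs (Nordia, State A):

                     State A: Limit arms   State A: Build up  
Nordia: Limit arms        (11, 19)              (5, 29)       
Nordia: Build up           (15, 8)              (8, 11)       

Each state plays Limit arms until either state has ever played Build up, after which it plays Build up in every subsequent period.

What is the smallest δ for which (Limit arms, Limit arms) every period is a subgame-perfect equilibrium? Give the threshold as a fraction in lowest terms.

Nordia: cooperation gives 11 each period; deviation gives 15 once then 8 forever.
  11/(1−δ) ≥ 15 + 8δ/(1−δ) ⇒ δ ≥ 4/7.
State A: cooperation gives 19 each period; deviation gives 29 once then 11 forever.
  δ ≥ 10/18 = 5/9.
Both must hold, so the binding constraint is Nordia's: δ ≥ 4/7.

4/7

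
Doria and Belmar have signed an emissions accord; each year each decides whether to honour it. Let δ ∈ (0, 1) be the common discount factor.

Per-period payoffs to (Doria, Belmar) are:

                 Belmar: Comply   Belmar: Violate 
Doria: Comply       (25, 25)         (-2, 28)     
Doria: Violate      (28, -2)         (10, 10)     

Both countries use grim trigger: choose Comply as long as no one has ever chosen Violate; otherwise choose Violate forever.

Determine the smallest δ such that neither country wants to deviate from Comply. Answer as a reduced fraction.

One-period gain from deviating is 28 − 25 = 3. The loss is 25 − 10 = 15 in every subsequent period, with present value 15·δ/(1−δ).
Deviation is unprofitable when 15·δ/(1−δ) ≥ 3, i.e. δ/(1−δ) ≥ 1/5.
Equivalently δ ≥ 3/(3+15) = 1/6.

1/6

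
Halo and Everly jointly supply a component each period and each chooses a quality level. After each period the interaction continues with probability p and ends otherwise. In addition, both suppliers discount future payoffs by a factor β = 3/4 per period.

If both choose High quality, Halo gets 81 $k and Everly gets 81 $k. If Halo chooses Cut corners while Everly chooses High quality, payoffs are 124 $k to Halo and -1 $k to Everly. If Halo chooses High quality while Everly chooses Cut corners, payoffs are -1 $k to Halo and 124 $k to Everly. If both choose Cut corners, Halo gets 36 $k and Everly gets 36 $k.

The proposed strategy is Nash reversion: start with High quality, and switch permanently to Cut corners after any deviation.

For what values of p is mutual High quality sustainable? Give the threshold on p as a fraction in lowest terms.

Expected continuation weight on next period's payoff is β·p = 3/4·p, which plays the role of the discount factor.
Cooperation requires 3/4·p ≥ (124−81)/(124−36) = 43/88, hence p ≥ 43/66.

43/66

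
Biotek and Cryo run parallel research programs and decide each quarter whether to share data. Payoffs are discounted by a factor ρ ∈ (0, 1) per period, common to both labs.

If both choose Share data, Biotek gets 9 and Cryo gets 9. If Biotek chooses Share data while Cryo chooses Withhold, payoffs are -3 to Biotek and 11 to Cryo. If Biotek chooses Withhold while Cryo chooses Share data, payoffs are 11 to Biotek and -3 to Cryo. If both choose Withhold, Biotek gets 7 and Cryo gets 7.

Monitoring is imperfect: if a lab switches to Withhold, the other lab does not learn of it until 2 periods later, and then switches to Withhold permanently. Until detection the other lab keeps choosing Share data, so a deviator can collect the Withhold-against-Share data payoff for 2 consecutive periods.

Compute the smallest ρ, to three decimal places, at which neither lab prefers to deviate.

A deviator earns 11 for 2 periods, then 7 forever; cooperating earns 9 forever. Multiplying the IC by (1−ρ):
9 ≥ 11(1−ρ^2) + 7ρ^2, so 4·ρ^2 ≥ 2 and ρ^2 ≥ 1/2.
ρ ≥ (1/2)^(1/2) ≈ 0.707.

0.707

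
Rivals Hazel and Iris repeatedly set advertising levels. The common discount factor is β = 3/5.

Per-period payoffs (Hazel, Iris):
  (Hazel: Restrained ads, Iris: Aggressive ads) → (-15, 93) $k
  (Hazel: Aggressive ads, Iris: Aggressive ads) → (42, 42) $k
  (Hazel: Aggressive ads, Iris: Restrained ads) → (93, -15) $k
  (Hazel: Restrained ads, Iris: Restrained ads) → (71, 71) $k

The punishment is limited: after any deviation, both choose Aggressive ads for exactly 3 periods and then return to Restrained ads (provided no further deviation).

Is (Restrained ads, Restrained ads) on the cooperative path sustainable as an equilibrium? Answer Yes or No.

Yes

IC: β+…+β^3 ≥ (93−71)/(71−42) = 22/29.
At β = 3/5: partial sum = 1.1760 ≥ 0.7586. Cooperation sustainable.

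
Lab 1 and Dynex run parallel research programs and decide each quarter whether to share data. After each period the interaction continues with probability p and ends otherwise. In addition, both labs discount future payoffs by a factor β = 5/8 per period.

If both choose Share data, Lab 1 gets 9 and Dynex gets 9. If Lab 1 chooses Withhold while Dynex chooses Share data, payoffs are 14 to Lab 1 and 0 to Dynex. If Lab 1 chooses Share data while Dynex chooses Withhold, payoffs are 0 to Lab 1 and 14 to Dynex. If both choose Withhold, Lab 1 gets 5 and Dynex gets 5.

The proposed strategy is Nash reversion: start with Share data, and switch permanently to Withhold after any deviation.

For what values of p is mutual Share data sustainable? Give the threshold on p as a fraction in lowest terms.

8/9

Expected continuation weight on next period's payoff is β·p = 5/8·p, which plays the role of the discount factor.
Cooperation requires 5/8·p ≥ (14−9)/(14−5) = 5/9, hence p ≥ 8/9.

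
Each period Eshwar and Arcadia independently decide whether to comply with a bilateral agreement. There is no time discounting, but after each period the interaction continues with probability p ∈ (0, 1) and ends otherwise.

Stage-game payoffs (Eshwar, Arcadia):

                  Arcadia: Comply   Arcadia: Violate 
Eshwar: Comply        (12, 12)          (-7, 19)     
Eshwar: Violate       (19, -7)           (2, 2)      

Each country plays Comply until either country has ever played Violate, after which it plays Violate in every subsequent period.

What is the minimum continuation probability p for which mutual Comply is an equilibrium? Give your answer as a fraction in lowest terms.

Expected cooperation value is 12 + p·12 + p²·12 + … = 12/(1−p); deviation gives 19 + p·2/(1−p).
12 ≥ 19(1−p) + 2p ⇒ 17p ≥ 7 ⇒ p ≥ 7/17.

7/17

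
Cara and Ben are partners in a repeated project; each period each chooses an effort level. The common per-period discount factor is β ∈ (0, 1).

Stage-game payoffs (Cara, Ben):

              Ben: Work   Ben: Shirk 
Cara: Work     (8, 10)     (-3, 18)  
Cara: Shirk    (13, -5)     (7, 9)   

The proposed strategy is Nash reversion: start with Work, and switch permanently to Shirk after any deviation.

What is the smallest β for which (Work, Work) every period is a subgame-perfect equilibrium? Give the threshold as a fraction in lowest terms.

Cara: cooperation gives 8 each period; deviation gives 13 once then 7 forever.
  8/(1−β) ≥ 13 + 7β/(1−β) ⇒ β ≥ 5/6.
Ben: cooperation gives 10 each period; deviation gives 18 once then 9 forever.
  β ≥ 8/9.
Both must hold, so the binding constraint is Ben's: β ≥ 8/9.

8/9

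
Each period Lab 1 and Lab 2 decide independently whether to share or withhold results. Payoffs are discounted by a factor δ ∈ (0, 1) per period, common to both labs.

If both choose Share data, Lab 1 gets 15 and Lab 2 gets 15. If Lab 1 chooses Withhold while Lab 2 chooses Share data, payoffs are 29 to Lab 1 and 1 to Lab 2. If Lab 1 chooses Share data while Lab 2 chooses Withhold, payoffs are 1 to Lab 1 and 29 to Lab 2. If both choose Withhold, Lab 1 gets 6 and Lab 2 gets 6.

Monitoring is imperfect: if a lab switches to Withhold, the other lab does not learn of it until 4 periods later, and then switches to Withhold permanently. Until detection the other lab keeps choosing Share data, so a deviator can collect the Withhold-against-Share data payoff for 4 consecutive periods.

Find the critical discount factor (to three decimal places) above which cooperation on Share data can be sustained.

0.883

The best deviation is to choose Withhold for all 4 undetected periods, earning 29 each, then 6 forever once detected.
Deviation value: 29(1−δ^4)/(1−δ) + 6δ^4/(1−δ); cooperation value: 15/(1−δ).
IC: 15 ≥ 29(1−δ^4) + 6δ^4 = 29 − 23δ^4.
So δ^4 ≥ 14/23, giving δ ≥ (14/23)^(1/4) ≈ 0.883.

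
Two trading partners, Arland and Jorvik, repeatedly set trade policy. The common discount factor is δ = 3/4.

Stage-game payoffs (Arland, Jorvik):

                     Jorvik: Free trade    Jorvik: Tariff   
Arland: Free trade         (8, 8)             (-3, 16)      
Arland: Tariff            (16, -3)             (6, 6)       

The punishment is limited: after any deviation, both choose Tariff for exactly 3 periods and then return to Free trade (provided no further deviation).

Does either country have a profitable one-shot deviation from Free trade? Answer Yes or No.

A one-shot deviation gives 16 now, then 6 for 3 periods, then back to 8.
Gain from deviating: (16−8) today; loss: (8−6) in each of the next 3 periods.
No-deviation condition: (8−6)(δ+…+δ^3) ≥ 16−8, i.e. δ+…+δ^3 ≥ 4.
At δ = 3/4: δ+…+δ^3 = 1.7344 < 4.0000.
So cooperation is not sustainable.

Yes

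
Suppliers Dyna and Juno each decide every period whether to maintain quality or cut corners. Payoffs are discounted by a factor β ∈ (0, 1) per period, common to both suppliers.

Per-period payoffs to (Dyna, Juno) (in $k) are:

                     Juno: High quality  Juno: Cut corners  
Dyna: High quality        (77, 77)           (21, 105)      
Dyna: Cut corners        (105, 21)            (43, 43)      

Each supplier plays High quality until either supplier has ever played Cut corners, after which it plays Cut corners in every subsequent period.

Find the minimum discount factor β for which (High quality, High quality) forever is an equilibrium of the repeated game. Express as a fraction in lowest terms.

Cooperation forever yields 77 each period: 77/(1−β).
Deviating yields 105 once, then 43 forever: 105 + 43β/(1−β).
No profitable deviation requires 77/(1−β) ≥ 105 + 43β/(1−β).
Multiplying by (1−β): 77 ≥ 105(1−β) + 43β = 105 − 62β.
So 62β ≥ 28, i.e. β ≥ 28/62 = 14/31.

14/31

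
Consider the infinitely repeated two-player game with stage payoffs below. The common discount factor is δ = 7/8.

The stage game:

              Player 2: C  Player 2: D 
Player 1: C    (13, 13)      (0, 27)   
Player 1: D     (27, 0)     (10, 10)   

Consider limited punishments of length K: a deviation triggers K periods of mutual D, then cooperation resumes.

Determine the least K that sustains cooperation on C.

9

No profitable deviation requires (13−10)(δ+…+δ^K) ≥ 27−13, i.e. δ+…+δ^K ≥ 14/3 ≈ 4.6667.
With δ = 7/8, the partial sums are K=1: 0.8750, K=2: 1.6406, …, K=7: 4.2511, K=8: 4.5947, K=9: 4.8954.
K = 9 is the first length at which the sum reaches 4.6667.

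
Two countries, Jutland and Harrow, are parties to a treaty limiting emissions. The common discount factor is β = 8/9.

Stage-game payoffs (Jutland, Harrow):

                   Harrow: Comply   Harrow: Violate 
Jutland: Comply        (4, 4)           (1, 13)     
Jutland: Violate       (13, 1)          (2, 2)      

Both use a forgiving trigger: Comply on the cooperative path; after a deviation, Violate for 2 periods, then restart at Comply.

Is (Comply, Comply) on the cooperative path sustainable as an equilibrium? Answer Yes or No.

No

IC: β+…+β^2 ≥ (13−4)/(4−2) = 9/2.
At β = 8/9: partial sum = 1.6790 < 4.5000. Cooperation not sustainable.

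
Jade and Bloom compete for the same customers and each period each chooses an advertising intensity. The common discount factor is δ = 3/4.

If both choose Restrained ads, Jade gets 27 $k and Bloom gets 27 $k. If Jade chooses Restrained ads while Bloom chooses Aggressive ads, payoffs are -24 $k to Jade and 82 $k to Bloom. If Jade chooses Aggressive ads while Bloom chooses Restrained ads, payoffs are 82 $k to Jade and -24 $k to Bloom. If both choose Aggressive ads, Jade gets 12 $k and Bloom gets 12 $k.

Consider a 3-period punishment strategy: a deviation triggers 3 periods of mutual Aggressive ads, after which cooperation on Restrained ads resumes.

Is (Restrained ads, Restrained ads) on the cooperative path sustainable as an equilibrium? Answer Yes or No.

Comparing payoff streams over the 4 periods until play realigns: cooperate → 27(1+δ+…+δ^3); deviate → 82 + 12(δ+…+δ^3).
Cooperation is sustained iff (27−12)(δ+…+δ^3) ≥ 82−27.
δ+…+δ^3 = 3/4·(1−(3/4)^3)/(1−3/4) = 1.7344, and (82−27)/(27−12) = 3.6667.
1.7344 < 3.6667, so cooperation is not sustainable.

No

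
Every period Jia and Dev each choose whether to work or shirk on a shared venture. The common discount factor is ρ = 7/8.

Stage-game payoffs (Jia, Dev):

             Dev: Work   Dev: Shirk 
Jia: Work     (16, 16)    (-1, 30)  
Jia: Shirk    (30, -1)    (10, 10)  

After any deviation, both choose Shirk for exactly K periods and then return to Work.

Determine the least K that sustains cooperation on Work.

No profitable deviation requires (16−10)(ρ+…+ρ^K) ≥ 30−16, i.e. ρ+…+ρ^K ≥ 7/3 ≈ 2.3333.
With ρ = 7/8, the partial sums are K=1: 0.8750, K=2: 1.6406, K=3: 2.3105, K=4: 2.8967.
K = 4 is the first length at which the sum reaches 2.3333.

4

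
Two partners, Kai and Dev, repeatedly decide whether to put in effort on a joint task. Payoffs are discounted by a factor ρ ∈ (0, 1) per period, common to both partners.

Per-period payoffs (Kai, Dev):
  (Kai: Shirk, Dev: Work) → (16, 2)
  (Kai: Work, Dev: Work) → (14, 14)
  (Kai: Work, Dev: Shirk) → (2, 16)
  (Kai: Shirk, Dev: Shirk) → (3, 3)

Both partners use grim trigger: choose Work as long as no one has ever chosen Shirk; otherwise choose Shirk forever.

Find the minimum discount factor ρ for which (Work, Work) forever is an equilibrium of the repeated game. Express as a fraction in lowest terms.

2/13

14/(1−ρ) ≥ 16 + 3ρ/(1−ρ)
14 ≥ 16 − 13ρ
ρ ≥ 2/13.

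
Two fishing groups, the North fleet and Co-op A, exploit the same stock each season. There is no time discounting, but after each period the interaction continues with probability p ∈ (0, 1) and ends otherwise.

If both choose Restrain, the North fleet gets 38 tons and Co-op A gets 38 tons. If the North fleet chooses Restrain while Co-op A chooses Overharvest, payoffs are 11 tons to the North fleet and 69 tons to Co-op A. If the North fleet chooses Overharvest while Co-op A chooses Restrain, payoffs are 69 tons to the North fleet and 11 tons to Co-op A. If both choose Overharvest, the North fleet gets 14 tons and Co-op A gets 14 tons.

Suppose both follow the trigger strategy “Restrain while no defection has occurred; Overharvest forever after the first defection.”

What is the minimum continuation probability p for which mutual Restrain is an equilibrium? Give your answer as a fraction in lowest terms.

31/55

With no time discounting, the continuation probability p plays the role of the discount factor.
Grim-trigger IC: 38/(1−p) ≥ 69 + 14p/(1−p) ⇒ p ≥ (69−38)/(69−14) = 31/55.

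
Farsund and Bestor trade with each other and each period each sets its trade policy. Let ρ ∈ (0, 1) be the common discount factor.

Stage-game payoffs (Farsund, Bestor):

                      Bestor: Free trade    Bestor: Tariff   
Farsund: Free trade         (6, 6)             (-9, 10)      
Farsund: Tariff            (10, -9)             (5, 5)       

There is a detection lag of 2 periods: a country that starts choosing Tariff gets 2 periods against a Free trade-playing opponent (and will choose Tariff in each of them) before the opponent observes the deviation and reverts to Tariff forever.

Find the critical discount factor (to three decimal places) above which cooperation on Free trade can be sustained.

0.894

Deviating for the 2 undetected periods gains 10−6 = 4 per period over cooperation, then loses 6−5 = 1 per period forever once punishment starts.
Gain: 4(1 + ρ + … + ρ^1); loss: 1·ρ^2/(1−ρ).
No profitable deviation ⇔ 4(1−ρ^2) ≤ 1·ρ^2, i.e. ρ^2 ≥ 4/(4+1) = 4/5.
Hence ρ ≥ (4/5)^(1/2) ≈ 0.894.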